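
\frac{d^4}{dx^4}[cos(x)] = cos(x)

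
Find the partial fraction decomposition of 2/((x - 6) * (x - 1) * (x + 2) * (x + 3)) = -1/(18*(x + 3)) + 1/(12*(x + 2)) - 1/(30*(x - 1)) + 1/(180*(x - 6))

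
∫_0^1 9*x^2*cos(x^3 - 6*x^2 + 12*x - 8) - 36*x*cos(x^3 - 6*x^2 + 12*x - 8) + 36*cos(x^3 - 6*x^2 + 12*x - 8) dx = -3*sin(1) + 3*sin(8)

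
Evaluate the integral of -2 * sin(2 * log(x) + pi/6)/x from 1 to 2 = -sqrt(3)/2 + cos(pi/6 + 2*log(2))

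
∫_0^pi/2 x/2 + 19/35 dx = pi^2/16 + 19*pi/70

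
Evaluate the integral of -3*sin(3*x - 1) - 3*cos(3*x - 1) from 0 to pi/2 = -2*sin(1)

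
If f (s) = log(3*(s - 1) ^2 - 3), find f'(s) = (2*s - 2)/(s^2 - 2*s)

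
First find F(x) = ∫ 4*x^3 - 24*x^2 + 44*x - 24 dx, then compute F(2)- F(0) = -8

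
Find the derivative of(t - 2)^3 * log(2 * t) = (3*t^3*log(t) + t^3 + 3*t^3*log(2) - 12*t^2*log(t) - 12*t^2*log(2) - 6*t^2 + 12*t*log(t) + 12*t*log(2) + 12*t - 8)/t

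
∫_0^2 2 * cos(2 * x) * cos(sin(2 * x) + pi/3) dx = -sqrt(3)/2 + sin(sin(4) + pi/3)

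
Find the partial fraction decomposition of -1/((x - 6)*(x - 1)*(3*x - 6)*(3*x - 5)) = -9/(26*(3*x - 5)) + 1/(30*(x - 1)) + 1/(12*(x - 2)) - 1/(780*(x - 6))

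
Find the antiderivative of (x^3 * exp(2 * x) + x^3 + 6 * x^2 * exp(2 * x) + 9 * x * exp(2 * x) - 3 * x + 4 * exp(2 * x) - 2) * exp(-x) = 2*(x + 1)^3*sinh(x) + C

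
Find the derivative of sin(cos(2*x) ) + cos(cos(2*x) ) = 2*sin(2*x)*sin(cos(2*x)) - 2*sin(2*x)*cos(cos(2*x))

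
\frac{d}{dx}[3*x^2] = 6*x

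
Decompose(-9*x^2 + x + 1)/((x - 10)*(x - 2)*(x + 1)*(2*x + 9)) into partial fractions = 1486/(2639*(2*x + 9)) - 3/(77*(x + 1)) + 11/(104*(x - 2)) - 889/(2552*(x - 10))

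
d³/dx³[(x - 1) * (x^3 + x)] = 24*x - 6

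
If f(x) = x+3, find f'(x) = 1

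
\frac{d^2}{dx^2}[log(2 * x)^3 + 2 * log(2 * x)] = (-3*log(x)^2 - 6*log(2)*log(x) + 6*log(x) - 2 - 3*log(2)^2 + 6*log(2))/x^2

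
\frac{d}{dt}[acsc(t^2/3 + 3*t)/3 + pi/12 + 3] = (-2*t - 9)/(t^4*sqrt(1 - 9/(t^4 + 18*t^3 + 81*t^2)) + 18*t^3*sqrt(1 - 9/(t^4 + 18*t^3 + 81*t^2)) + 81*t^2*sqrt(1 - 9/(t^4 + 18*t^3 + 81*t^2)))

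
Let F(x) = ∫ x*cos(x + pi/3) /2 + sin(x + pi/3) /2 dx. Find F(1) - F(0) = sin(1 + pi/3)/2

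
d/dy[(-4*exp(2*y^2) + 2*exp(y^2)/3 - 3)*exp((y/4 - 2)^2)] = -3*y*exp(y^2/16 - y + 4)/8 + 17*y*exp(17*y^2/16 - y + 4)/12 - 33*y*exp(33*y^2/16 - y + 4)/2 + 3*exp(y^2/16 - y + 4) - 2*exp(17*y^2/16 - y + 4)/3 + 4*exp(33*y^2/16 - y + 4)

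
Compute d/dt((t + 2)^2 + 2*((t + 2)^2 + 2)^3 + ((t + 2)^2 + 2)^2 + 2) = 12*t^5 + 120*t^4 + 532*t^3 + 1272*t^2 + 1642*t + 916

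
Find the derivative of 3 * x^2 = 6*x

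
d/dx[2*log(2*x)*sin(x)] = 2*(x*log(x)*cos(x) + x*log(2)*cos(x) + sin(x))/x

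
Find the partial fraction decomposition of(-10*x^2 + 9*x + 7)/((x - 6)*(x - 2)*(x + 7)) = -14/(3*(x + 7)) + 5/(12*(x - 2)) - 23/(4*(x - 6))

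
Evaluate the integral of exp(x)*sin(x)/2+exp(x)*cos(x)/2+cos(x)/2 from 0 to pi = 0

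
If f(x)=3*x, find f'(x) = 3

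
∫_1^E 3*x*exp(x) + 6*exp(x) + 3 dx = -6*E - 6 + (1 + exp(E))*(3 + 3*E)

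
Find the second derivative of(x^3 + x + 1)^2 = 30*x^4 + 24*x^2 + 12*x + 2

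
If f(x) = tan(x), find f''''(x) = 24*tan(x)^5 + 40*tan(x)^3 + 16*tan(x)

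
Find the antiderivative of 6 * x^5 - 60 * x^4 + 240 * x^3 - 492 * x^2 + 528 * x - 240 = x^6 - 12*x^5 + 60*x^4 - 164*x^3 + 264*x^2 - 240*x + C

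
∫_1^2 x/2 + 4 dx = 19/4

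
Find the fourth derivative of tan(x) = 24*tan(x)^5 + 40*tan(x)^3 + 16*tan(x)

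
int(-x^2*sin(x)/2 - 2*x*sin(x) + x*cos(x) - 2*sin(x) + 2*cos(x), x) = (x + 2)^2*cos(x)/2 + C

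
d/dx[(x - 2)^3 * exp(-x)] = (-x^3 + 9*x^2 - 24*x + 20)*exp(-x)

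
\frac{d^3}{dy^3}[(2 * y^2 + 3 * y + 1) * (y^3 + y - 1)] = 120*y^2 + 72*y + 18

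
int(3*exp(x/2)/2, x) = 3*exp(x/2) + C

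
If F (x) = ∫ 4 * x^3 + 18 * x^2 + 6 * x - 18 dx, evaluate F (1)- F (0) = -8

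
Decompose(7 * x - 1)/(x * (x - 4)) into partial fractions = 27/(4*(x - 4)) + 1/(4*x)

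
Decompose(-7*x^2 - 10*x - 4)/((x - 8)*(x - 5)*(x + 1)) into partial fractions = -1/(54*(x + 1)) + 229/(18*(x - 5)) - 532/(27*(x - 8))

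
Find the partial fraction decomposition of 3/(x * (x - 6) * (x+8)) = 3/(112*(x + 8)) + 1/(28*(x - 6)) - 1/(16*x)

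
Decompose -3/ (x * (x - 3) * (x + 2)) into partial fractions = -3/(10*(x + 2)) - 1/(5*(x - 3)) + 1/(2*x)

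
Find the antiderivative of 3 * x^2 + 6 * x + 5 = x^3 + 3*x^2 + 5*x + C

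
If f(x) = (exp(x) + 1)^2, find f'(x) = 2*exp(2*x) + 2*exp(x)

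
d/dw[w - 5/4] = 1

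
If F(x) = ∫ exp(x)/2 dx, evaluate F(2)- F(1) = -E/2 + exp(2)/2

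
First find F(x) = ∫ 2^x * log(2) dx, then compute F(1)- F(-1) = 3/2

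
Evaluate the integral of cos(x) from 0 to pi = 0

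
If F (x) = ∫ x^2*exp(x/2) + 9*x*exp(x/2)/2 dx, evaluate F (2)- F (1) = -exp(1/2) + 8*E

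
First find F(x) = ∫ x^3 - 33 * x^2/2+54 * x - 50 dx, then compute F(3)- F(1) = -7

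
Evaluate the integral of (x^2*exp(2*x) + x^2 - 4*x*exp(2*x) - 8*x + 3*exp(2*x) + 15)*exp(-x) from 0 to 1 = -4*exp(-1) + 4*E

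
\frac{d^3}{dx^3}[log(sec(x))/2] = sin(x)/cos(x)^3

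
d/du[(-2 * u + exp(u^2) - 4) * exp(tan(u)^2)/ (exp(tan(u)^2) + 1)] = 2*(u*exp(-1)*exp(u^2)*exp(cos(u)^(-2)) + u*exp(u^2) - 2*u*sin(u)/cos(u)^3 + exp(u^2)*sin(u)/cos(u)^3 - exp(-1)*exp(cos(u)^(-2)) - 4*sin(u)/cos(u)^3 - 1)*exp(-1)*exp(cos(u)^(-2))/(exp(tan(u)^2) + 1)^2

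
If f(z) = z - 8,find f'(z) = 1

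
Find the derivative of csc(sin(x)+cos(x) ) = -sqrt(2)*cos(sqrt(2)*sin(x + pi/4))*cos(x + pi/4)/sin(sqrt(2)*sin(x + pi/4))^2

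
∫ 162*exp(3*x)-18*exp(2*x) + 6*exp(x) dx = (54*exp(2*x) - 9*exp(x) + 6)*exp(x) + C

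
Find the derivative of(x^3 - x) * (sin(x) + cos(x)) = sqrt(2)*(x^3*cos(x + pi/4) + 3*x^2*sin(x + pi/4) - x*cos(x + pi/4) - sin(x + pi/4))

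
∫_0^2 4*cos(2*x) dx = 2*sin(4)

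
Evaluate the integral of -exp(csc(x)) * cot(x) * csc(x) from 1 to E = -exp(csc(1)) + exp(csc(E))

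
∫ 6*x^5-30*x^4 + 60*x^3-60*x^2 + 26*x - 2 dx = x^6 - 6*x^5 + 15*x^4 - 20*x^3 + 13*x^2 - 2*x + C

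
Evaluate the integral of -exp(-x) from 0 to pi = -1 + exp(-pi)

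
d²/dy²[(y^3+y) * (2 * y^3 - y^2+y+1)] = 60*y^4 - 20*y^3 + 36*y^2 + 2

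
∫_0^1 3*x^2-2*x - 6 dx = -6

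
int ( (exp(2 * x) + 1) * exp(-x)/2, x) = sinh(x) + C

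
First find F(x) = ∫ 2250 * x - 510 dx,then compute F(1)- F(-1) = -1020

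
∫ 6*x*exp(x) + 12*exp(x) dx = 6*(x + 1)*exp(x) + C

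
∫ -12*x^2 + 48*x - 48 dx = -4*x^3 + 24*x^2 - 48*x + C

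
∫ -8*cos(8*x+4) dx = -sin(8*x + 4) + C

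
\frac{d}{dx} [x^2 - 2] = 2*x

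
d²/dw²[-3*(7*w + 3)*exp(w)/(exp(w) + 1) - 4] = (21*w*exp(2*w) - 21*w*exp(w) - 33*exp(2*w) - 51*exp(w))/(exp(3*w) + 3*exp(2*w) + 3*exp(w) + 1)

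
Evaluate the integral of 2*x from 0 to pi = pi^2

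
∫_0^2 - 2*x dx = -4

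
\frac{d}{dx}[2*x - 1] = 2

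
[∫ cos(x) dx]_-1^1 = 2*sin(1)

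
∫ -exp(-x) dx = exp(-x) + C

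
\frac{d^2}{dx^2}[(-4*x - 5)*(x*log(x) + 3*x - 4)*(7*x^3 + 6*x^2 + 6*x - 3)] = (-560*x^4*log(x) - 1932*x^4 - 708*x^3*log(x) - 1193*x^3 - 324*x^2*log(x) + 174*x^2 - 36*x*log(x) + 270*x + 15)/x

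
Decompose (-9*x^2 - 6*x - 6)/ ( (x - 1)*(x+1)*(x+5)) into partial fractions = -67/(8*(x + 5)) + 9/(8*(x + 1)) - 7/(4*(x - 1))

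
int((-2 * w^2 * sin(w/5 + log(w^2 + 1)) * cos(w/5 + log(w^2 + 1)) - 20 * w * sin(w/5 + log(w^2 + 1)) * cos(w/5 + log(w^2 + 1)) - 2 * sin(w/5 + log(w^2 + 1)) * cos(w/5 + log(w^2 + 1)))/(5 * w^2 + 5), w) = cos(w/5 + log(w^2 + 1))^2 + C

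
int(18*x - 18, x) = 9*x^2 - 18*x + C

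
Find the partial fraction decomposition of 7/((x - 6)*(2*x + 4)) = -7/(16*(x + 2)) + 7/(16*(x - 6))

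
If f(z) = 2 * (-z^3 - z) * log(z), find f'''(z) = (-12*z^2*log(z) - 22*z^2 + 2)/z^2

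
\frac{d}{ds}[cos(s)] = -sin(s)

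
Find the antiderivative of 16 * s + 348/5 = 8*s^2 + 348*s/5 + C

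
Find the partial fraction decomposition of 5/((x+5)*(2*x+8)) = -5/(2*(x + 5)) + 5/(2*(x + 4))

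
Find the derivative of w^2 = 2*w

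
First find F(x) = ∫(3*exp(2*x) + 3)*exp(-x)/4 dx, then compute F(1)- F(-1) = -3*exp(-1)/2 + 3*E/2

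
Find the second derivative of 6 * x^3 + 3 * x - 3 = 36*x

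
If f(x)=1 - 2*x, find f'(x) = -2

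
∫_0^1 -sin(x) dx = -1 + cos(1)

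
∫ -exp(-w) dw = exp(-w) + C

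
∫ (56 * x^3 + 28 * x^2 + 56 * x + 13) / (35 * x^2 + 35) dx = 4*x^2/5 + 4*x/5 + 3*acot(x)/7 + C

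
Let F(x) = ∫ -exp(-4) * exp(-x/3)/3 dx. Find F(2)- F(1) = -exp(-13/3) + exp(-14/3)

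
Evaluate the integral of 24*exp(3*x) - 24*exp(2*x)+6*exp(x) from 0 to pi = -1 + (-1 + 2*exp(pi))^3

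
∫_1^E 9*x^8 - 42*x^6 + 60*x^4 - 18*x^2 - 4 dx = -4*E + 3 + 2*exp(3) + (-2*E + exp(3))^3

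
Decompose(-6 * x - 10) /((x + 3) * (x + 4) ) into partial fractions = -14/(x + 4) + 8/(x + 3)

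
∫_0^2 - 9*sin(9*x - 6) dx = -cos(6) + cos(12)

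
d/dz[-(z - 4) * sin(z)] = -z*cos(z) - sin(z) + 4*cos(z)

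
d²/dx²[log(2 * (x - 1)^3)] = -3/(x^2 - 2*x + 1)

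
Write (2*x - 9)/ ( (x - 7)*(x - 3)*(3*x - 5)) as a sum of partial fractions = -51/(64*(3*x - 5)) + 3/(16*(x - 3)) + 5/(64*(x - 7))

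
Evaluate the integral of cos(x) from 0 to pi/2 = 1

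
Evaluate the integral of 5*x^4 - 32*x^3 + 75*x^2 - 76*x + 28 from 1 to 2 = 0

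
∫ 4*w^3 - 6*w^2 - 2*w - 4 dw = w^4 - 2*w^3 - w^2 - 4*w + C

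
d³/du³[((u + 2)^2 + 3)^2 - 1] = 24*u + 48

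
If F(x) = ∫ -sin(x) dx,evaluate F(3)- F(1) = cos(3) - cos(1)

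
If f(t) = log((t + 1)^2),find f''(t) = -2/(t^2 + 2*t + 1)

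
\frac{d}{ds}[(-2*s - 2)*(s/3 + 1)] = -4*s/3 - 8/3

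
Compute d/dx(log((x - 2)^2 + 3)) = (2*x - 4)/(x^2 - 4*x + 7)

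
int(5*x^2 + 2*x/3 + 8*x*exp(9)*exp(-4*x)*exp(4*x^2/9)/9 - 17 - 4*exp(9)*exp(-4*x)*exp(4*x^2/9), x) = (x - 1)*(5*x^2 + 6*x - 45)/3 + exp((2*x - 9)^2/9) + C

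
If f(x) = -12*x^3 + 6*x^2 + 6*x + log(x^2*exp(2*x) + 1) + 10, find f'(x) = (-36*x^4*exp(2*x) + 12*x^3*exp(2*x) + 8*x^2*exp(2*x) - 36*x^2 + 2*x*exp(2*x) + 12*x + 6)/(x^2*exp(2*x) + 1)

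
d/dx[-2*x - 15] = -2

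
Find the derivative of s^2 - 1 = 2*s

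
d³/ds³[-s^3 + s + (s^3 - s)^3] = 504*s^6 - 630*s^4 + 180*s^2 - 12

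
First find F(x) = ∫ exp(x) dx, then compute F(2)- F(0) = -1 + exp(2)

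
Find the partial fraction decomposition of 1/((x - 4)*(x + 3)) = -1/(7*(x + 3)) + 1/(7*(x - 4))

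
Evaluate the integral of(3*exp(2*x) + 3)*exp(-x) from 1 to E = -3*E - 3*exp(-E) + 3*exp(-1) + 3*exp(E)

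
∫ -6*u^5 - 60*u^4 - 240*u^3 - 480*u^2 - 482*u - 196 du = -u^6 - 12*u^5 - 60*u^4 - 160*u^3 - 241*u^2 - 196*u + C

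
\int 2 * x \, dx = x^2 + C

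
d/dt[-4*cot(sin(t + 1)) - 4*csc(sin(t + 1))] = 4*cos(t + 1)*cot(sin(t + 1))^2 + 4*cos(t + 1)*cot(sin(t + 1))*csc(sin(t + 1)) + 4*cos(t + 1)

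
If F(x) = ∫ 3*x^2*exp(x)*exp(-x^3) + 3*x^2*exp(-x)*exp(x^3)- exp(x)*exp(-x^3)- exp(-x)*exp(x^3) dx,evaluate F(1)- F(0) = 0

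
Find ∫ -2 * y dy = -y^2 + C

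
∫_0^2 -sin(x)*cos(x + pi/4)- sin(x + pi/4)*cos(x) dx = -sqrt(2)/4 + cos(pi/4 + 4)/2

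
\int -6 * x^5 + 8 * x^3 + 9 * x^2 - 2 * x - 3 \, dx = -x^6 + 2*x^4 + 3*x^3 - x^2 - 3*x + C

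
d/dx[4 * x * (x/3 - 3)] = 8*x/3 - 12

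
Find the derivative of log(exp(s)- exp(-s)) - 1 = (exp(2*s) + 1)/(exp(2*s) - 1)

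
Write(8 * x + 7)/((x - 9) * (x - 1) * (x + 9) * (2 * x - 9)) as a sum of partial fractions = -344/(1701*(2*x - 9)) + 13/(972*(x + 9)) + 3/(112*(x - 1)) + 79/(1296*(x - 9))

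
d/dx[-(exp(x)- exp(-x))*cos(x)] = -sqrt(2)*(exp(2*x)*cos(x + pi/4) + sin(x + pi/4))*exp(-x)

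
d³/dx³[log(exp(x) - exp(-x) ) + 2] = (8*exp(4*x) + 8*exp(2*x))/(exp(6*x) - 3*exp(4*x) + 3*exp(2*x) - 1)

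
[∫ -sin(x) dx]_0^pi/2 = -1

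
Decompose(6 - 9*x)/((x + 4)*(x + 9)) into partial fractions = -87/(5*(x + 9)) + 42/(5*(x + 4))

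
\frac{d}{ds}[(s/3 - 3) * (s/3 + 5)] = 2*s/9 + 2/3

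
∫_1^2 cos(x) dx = -sin(1) + sin(2)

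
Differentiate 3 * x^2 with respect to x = 6*x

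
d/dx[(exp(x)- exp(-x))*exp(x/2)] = (3*exp(5*x/2) + exp(x/2))*exp(-x)/2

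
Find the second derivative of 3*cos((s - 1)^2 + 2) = -12*s^2*cos(s^2 - 2*s + 3) + 24*s*cos(s^2 - 2*s + 3) - 6*sin(s^2 - 2*s + 3) - 12*cos(s^2 - 2*s + 3)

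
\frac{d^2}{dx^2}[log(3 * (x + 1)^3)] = -3/(x^2 + 2*x + 1)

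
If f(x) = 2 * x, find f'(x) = 2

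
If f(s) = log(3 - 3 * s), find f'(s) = 1/(s - 1)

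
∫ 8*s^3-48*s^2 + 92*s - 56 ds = 2*s^4 - 16*s^3 + 46*s^2 - 56*s + C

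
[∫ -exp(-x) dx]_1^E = -exp(-1) + exp(-E)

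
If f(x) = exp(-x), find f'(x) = -exp(-x)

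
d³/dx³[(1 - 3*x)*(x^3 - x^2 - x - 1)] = 24 - 72*x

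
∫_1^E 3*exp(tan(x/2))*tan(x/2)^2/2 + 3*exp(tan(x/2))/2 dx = -3*exp(tan(1/2)) + 3*exp(tan(E/2))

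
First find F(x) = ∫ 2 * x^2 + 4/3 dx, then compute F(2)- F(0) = 8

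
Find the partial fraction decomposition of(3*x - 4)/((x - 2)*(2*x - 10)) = -1/(3*(x - 2)) + 11/(6*(x - 5))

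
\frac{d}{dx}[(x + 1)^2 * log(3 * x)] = (2*x^2*log(x) + x^2 + 2*x^2*log(3) + 2*x*log(x) + 2*x + 2*x*log(3) + 1)/x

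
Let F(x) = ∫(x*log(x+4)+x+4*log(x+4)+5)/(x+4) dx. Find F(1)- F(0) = -5*log(4) + 6*log(5)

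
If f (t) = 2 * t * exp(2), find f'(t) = 2*exp(2)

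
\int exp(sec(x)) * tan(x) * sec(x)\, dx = exp(sec(x)) + C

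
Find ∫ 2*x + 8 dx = x^2 + 8*x + C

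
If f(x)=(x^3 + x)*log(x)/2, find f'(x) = 3*x^2*log(x)/2 + x^2/2 + log(x)/2 + 1/2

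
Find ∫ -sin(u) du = cos(u) + C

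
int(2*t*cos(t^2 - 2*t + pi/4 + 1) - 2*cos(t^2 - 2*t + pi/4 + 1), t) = sin((t - 1)^2 + pi/4) + C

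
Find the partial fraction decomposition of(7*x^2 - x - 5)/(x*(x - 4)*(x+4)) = 111/(32*(x + 4)) + 103/(32*(x - 4)) + 5/(16*x)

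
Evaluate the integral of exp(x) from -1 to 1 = E - exp(-1)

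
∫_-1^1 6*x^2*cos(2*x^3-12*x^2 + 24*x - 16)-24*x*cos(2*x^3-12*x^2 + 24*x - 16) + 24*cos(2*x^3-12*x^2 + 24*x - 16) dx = -sin(2) + sin(54)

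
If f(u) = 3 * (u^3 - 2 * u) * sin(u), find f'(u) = 3*u^3*cos(u) + 9*u^2*sin(u) - 6*u*cos(u) - 6*sin(u)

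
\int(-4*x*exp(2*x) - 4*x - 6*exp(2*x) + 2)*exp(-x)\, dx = -4*(2*x + 1)*sinh(x) + C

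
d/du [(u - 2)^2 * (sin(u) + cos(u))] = -u^2*sin(u) + u^2*cos(u) + 6*u*sin(u) - 2*u*cos(u) - 8*sin(u)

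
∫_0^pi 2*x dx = pi^2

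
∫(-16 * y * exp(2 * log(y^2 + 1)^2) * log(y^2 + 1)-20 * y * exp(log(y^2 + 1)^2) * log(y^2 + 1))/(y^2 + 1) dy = (-2*exp(log(y^2 + 1)^2) - 5)*exp(log(y^2 + 1)^2) + C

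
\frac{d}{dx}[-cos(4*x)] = 4*sin(4*x)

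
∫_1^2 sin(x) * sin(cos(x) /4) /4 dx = -cos(cos(1)/4) + cos(cos(2)/4)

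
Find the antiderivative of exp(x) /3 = exp(x)/3 + C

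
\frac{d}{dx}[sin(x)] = cos(x)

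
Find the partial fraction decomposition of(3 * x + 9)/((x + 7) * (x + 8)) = 15/(x + 8) - 12/(x + 7)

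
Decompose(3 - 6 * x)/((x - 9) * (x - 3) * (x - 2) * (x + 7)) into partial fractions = -1/(32*(x + 7)) - 1/(7*(x - 2)) + 1/(4*(x - 3)) - 17/(224*(x - 9))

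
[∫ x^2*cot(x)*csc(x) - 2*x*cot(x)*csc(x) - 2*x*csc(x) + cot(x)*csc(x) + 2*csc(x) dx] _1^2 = -csc(2)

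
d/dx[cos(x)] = -sin(x)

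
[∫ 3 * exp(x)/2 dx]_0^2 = -3/2 + 3*exp(2)/2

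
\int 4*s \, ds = 2*s^2 + C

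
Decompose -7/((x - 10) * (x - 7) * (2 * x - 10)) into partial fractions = -7/(20*(x - 5)) + 7/(12*(x - 7)) - 7/(30*(x - 10))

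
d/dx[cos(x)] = -sin(x)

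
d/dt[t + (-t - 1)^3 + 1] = -3*t^2 - 6*t - 2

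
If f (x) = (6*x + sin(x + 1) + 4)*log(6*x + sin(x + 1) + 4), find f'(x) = log(6*x + sin(x + 1) + 4)*cos(x + 1) + 6*log(6*x + sin(x + 1) + 4) + cos(x + 1) + 6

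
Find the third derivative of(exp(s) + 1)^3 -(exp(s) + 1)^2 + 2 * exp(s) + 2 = 27*exp(3*s) + 16*exp(2*s) + 3*exp(s)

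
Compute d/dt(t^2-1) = 2*t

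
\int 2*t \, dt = t^2 + C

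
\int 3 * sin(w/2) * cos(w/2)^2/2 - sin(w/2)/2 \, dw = sin(w/2)^2*cos(w/2) + C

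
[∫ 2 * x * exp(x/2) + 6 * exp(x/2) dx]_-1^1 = 8*exp(1/2)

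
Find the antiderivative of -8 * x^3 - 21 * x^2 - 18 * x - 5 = -2*x^4 - 7*x^3 - 9*x^2 - 5*x + C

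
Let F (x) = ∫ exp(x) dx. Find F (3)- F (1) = -E + exp(3)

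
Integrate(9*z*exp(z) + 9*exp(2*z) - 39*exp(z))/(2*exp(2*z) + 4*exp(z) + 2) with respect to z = (9*z/2 - 24)*exp(z)/(exp(z) + 1) + C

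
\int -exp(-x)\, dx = exp(-x) + C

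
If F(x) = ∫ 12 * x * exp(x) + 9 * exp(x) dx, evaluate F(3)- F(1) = -9*E + 33*exp(3)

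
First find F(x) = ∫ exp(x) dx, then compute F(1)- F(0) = -1 + E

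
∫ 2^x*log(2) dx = 2^x + C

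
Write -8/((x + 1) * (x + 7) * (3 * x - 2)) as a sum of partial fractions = -72/(115*(3*x - 2)) - 4/(69*(x + 7)) + 4/(15*(x + 1))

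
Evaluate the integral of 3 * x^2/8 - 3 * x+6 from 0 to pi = (-2 + pi/2)^3 + 8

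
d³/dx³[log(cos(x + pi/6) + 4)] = (14*sin(x + pi/6) - 2*sin(2*x + pi/3))/(cos(x + pi/6) + 4)^3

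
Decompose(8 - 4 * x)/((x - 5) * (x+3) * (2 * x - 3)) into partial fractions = -8/(63*(2*x - 3)) + 5/(18*(x + 3)) - 3/(14*(x - 5))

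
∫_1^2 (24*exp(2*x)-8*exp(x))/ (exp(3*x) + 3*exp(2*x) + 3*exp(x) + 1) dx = -16*exp(2)/(1 + E)^2 - 8*exp(2)/(1 + exp(2)) + 8*E/(1 + E) + 16*exp(4)/(1 + exp(2))^2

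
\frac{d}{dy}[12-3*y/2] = -3/2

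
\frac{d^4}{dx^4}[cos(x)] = cos(x)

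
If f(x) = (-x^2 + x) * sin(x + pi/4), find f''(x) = x^2*sin(x + pi/4) + 3*sqrt(2)*x*sin(x)/2 - 5*sqrt(2)*x*cos(x)/2 - 2*sqrt(2)*sin(x)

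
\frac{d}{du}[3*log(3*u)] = 3/u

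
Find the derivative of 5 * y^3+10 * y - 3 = 15*y^2 + 10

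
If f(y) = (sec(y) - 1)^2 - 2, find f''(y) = 6*tan(y)^4 + 8*tan(y)^2 + 2 + 2/cos(y) - 4/cos(y)^3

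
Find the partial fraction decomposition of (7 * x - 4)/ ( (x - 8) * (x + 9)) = 67/(17*(x + 9)) + 52/(17*(x - 8))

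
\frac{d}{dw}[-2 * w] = -2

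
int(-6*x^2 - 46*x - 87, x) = -2*x^3 - 23*x^2 - 87*x + C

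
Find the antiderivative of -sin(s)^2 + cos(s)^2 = sin(2*s)/2 + C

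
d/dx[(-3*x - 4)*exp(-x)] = (3*x + 1)*exp(-x)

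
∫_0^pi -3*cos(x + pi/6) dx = 3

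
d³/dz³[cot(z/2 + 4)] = -3*cot(z/2 + 4)^4/4 - cot(z/2 + 4)^2 - 1/4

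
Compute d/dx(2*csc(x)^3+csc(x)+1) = -(1 + 6/sin(x)^2)*cos(x)/sin(x)^2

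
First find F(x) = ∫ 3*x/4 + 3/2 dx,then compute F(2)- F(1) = 21/8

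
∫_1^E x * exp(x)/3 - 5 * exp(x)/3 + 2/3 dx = (-2 + E/3)*(2 + exp(E)) + 10/3 + 5*E/3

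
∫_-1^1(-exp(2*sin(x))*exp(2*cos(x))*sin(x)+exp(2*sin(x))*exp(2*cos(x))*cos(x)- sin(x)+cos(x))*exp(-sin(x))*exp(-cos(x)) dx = -exp(-sin(1) + cos(1)) - exp(-sin(1) - cos(1)) + exp(-cos(1) + sin(1)) + exp(cos(1) + sin(1))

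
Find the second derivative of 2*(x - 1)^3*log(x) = (12*x^3*log(x) + 10*x^3 - 12*x^2*log(x) - 18*x^2 + 6*x + 2)/x^2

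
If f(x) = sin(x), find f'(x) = cos(x)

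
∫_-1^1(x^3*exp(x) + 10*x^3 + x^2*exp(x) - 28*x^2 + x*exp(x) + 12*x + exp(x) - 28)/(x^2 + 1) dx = -56 + exp(-1) + E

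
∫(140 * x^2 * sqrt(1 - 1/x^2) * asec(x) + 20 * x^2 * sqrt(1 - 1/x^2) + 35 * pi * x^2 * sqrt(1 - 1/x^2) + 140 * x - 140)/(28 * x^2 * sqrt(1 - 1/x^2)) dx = 5*x/7 + 5*(x - 1)*(4*asec(x) + pi)/4 + C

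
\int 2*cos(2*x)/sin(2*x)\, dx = log(3*sin(2*x)) + C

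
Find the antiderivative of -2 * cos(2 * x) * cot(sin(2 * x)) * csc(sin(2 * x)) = csc(sin(2*x)) + C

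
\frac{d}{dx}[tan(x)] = cos(x)^(-2)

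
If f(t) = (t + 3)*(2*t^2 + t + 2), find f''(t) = 12*t + 14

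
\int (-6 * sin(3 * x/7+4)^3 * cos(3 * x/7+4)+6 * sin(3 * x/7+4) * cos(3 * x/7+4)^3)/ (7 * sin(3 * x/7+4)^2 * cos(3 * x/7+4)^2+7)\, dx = log(sin(3*x/7 + 4)^2*cos(3*x/7 + 4)^2 + 1) + C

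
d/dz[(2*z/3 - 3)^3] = 8*z^2/9 - 8*z + 18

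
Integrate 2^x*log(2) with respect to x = 2^x + C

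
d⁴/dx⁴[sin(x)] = sin(x)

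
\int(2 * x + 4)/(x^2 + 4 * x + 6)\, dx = log((x + 2)^2 + 2) + C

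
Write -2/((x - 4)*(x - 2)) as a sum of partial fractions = 1/(x - 2) - 1/(x - 4)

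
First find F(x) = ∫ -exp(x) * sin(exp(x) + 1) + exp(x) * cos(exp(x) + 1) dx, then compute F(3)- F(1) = sqrt(2)*(sin(pi/4 + 1 + exp(3)) - sin(pi/4 + 1 + E))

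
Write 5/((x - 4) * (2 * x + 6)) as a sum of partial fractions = -5/(14*(x + 3)) + 5/(14*(x - 4))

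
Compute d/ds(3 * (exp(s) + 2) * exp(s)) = 6*exp(2*s) + 6*exp(s)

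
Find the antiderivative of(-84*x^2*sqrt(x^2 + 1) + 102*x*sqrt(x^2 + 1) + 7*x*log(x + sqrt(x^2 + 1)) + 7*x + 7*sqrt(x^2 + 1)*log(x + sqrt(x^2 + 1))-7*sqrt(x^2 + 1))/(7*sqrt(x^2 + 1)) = -4*x^3 + 51*x^2/7 - 2*x + (x + sqrt(x^2 + 1))*log(x + sqrt(x^2 + 1)) + C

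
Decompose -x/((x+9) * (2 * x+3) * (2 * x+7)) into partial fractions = -7/(44*(2*x + 7)) + 1/(20*(2*x + 3)) + 3/(55*(x + 9))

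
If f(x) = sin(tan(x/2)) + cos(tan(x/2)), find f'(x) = sqrt(2)*cos(tan(x/2) + pi/4)/(2*cos(x/2)^2)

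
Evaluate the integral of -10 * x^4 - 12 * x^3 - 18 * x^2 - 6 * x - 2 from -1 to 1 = -20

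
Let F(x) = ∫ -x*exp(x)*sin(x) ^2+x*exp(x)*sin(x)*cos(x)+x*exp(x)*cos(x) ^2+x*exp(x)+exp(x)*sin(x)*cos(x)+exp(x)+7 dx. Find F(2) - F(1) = exp(2)*sin(4) - E - E*sin(2)/2 + 7 + 2*exp(2)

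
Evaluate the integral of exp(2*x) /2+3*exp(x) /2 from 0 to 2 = -7/4 + 3*exp(2)/2 + exp(4)/4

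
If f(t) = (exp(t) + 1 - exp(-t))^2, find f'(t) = (2*exp(4*t) + 2*exp(3*t) + 2*exp(t) - 2)*exp(-2*t)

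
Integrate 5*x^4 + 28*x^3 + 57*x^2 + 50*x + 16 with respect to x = x^5 + 7*x^4 + 19*x^3 + 25*x^2 + 16*x + C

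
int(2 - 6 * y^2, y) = -2*y^3 + 2*y + C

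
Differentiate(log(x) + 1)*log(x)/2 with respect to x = (2*log(x) + 1)/(2*x)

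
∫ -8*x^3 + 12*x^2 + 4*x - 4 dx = -2*x^4 + 4*x^3 + 2*x^2 - 4*x + C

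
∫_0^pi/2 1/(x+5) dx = -log(15) + log(3*pi/2 + 15)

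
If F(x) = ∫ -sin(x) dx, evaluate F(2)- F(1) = -cos(1) + cos(2)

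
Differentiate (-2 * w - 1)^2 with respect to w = 8*w + 4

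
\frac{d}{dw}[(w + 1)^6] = 6*w^5 + 30*w^4 + 60*w^3 + 60*w^2 + 30*w + 6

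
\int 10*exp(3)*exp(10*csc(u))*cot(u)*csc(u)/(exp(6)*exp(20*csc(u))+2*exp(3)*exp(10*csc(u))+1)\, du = 1/(exp(10*csc(u) + 3) + 1) + C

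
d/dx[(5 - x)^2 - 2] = 2*x - 10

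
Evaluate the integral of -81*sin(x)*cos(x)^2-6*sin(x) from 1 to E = 27*cos(E)^3 + 6*cos(E) - 27*cos(1)^3 - 6*cos(1)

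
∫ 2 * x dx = x^2 + C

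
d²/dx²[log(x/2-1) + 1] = -1/(x^2 - 4*x + 4)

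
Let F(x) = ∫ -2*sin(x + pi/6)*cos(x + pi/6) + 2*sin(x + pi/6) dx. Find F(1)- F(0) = -(-1 + sqrt(3)/2)^2 + (-1 + cos(pi/6 + 1))^2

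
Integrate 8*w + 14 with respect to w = 4*w^2 + 14*w + C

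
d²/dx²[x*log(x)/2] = 1/(2*x)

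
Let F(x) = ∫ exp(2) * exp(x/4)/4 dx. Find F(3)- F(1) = -exp(9/4) + exp(11/4)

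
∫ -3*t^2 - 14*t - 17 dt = -t^3 - 7*t^2 - 17*t + C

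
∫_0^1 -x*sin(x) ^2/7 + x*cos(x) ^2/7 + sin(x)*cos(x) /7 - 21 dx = -21 + sin(2)/14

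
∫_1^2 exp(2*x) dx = -exp(2)/2 + exp(4)/2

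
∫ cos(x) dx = sin(x) + C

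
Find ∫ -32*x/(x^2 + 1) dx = -16*log(x^2 + 1) + C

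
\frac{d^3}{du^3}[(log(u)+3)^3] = (6*log(u)^2 + 18*log(u) + 6)/u^3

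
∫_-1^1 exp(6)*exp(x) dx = -exp(5) + exp(7)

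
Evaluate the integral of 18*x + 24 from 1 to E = -49 + (-3*E - 4)^2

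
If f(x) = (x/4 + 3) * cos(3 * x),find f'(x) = -3*x*sin(3*x)/4 - 9*sin(3*x) + cos(3*x)/4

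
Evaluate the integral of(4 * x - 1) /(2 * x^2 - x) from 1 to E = -log(3) + log(-3*E + 6*exp(2))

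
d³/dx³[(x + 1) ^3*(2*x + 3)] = 48*x + 54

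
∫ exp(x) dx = exp(x) + C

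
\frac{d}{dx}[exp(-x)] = -exp(-x)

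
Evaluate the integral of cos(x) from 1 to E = -sin(1) + sin(E)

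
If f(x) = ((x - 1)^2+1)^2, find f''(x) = 12*x^2 - 24*x + 16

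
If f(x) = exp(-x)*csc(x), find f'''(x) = -2*sqrt(2)*(cos(x + pi/4) + 3*sin(x + pi/4)/sin(x)^2)*exp(-x)/sin(x)^2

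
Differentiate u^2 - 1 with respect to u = 2*u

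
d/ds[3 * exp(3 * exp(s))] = 9*exp(s + 3*exp(s))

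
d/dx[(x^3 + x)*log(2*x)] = 3*x^2*log(x) + x^2 + 3*x^2*log(2) + log(x) + log(2) + 1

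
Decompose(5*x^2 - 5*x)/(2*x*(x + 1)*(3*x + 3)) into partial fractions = 5/(6*(x + 1)) - 5/(3*(x + 1)^2)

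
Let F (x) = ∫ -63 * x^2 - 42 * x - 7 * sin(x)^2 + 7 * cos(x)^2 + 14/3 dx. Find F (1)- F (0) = -112/3 + 7*sin(2)/2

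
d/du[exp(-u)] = -exp(-u)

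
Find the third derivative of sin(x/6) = -cos(x/6)/216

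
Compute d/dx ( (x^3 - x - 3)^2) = 6*x^5 - 8*x^3 - 18*x^2 + 2*x + 6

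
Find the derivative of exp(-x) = -exp(-x)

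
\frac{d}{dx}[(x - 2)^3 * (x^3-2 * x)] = 6*x^5 - 30*x^4 + 40*x^3 + 12*x^2 - 48*x + 16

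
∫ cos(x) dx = sin(x) + C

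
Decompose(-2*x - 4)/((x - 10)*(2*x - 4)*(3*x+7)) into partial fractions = 3/(481*(3*x + 7)) + 1/(26*(x - 2)) - 3/(74*(x - 10))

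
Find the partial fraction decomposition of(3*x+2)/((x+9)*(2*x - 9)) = 31/(27*(2*x - 9)) + 25/(27*(x + 9))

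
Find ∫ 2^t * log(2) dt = 2^t + C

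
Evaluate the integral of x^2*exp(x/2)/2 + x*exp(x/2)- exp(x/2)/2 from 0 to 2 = -3 + 3*E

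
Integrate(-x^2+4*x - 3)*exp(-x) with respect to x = (x - 1)^2*exp(-x) + C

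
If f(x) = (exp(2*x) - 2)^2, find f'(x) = 4*exp(4*x) - 8*exp(2*x)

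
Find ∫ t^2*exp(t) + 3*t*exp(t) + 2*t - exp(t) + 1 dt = (exp(t) + 1)*(t^2 + t - 2) + C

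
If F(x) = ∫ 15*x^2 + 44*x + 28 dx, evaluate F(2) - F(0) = 184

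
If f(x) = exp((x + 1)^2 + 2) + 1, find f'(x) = 2*x*exp(x^2 + 2*x + 3) + 2*exp(x^2 + 2*x + 3)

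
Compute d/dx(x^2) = 2*x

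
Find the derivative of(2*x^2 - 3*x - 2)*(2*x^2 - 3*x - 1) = 16*x^3 - 36*x^2 + 6*x + 9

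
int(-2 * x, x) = -x^2 + C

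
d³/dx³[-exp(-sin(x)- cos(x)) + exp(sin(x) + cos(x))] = 2*(-3*exp(2*sin(x) + 2*cos(x))*sin(x + pi/4) - sqrt(2)*exp(2*sin(x))*exp(2*cos(x))*sin(x)*cos(x) - sqrt(2)*sin(x)*cos(x) + 3*sin(x + pi/4))*exp(-sqrt(2)*sin(x + pi/4))*cos(x + pi/4)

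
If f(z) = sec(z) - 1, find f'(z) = tan(z)*sec(z)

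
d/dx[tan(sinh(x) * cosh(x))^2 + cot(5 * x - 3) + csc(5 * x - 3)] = 4*tan(sinh(x)*cosh(x))^3*sinh(x)^2 + 2*tan(sinh(x)*cosh(x))^3 + 4*tan(sinh(x)*cosh(x))*sinh(x)^2 + 2*tan(sinh(x)*cosh(x)) - 5*cot(5*x - 3)^2 - 5*cot(5*x - 3)*csc(5*x - 3) - 5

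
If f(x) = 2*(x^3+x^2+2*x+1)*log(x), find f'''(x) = (12*x^3*log(x) + 22*x^3 + 4*x^2 - 4*x + 4)/x^3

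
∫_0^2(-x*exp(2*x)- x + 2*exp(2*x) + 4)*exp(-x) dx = -exp(-2) + exp(2)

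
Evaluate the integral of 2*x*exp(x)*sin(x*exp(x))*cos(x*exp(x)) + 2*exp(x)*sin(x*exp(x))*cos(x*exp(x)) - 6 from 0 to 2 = -12 + sin(2*exp(2))^2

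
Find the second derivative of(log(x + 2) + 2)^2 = (-2*log(x + 2) - 2)/(x^2 + 4*x + 4)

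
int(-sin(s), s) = cos(s) + C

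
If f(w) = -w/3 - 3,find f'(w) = -1/3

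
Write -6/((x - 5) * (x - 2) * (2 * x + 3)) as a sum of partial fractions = -24/(91*(2*x + 3)) + 2/(7*(x - 2)) - 2/(13*(x - 5))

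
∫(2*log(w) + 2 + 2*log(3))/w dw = (log(3*w) + 1)^2 + C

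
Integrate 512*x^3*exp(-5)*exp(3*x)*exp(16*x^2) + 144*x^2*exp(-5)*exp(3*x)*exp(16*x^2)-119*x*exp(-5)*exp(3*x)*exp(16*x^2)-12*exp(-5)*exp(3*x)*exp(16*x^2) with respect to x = (16*x^2 + 3*x - 5)*exp(16*x^2 + 3*x - 5) + C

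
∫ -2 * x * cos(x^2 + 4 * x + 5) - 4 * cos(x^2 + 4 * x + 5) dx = -sin((x + 2)^2 + 1) + C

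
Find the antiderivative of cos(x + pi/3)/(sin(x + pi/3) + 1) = log(sin(x + pi/3) + 1) + C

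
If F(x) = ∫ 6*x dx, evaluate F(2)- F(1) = 9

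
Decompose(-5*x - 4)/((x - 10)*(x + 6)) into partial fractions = -13/(8*(x + 6)) - 27/(8*(x - 10))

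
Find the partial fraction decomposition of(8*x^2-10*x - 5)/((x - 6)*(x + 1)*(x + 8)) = 587/(98*(x + 8)) - 13/(49*(x + 1)) + 223/(98*(x - 6))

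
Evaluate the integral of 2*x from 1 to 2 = 3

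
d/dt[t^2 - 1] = 2*t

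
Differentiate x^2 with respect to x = 2*x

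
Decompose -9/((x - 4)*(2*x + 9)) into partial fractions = 18/(17*(2*x + 9)) - 9/(17*(x - 4))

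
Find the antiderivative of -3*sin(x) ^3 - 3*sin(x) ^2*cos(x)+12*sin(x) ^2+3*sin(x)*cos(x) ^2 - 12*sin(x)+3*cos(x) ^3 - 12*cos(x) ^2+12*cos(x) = (sqrt(2)*sin(x + pi/4) - 2)^3 + C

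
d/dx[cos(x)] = -sin(x)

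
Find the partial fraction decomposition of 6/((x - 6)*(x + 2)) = -3/(4*(x + 2)) + 3/(4*(x - 6))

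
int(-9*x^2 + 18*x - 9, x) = -3*x^3 + 9*x^2 - 9*x + C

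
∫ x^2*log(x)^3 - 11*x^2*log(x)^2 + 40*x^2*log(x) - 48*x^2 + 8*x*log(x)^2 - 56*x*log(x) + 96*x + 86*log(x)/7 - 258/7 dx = 2*x*log(x)/7 - 8*x/7 + (x*log(x) - 4*x + 6)^3/3 - 2*(x*log(x) - 4*x + 6)^2 + C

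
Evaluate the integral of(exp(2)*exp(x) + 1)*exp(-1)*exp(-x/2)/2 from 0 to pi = -E - exp(-pi/2 - 1) + exp(-1) + exp(1 + pi/2)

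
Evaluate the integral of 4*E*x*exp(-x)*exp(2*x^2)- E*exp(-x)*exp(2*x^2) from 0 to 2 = -E + exp(7)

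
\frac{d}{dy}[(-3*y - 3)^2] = 18*y + 18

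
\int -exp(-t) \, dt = exp(-t) + C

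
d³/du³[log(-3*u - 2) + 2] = 54/(27*u^3 + 54*u^2 + 36*u + 8)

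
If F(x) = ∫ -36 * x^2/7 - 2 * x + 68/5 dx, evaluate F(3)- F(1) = -888/35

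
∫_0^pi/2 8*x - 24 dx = -36 + (6 - pi)^2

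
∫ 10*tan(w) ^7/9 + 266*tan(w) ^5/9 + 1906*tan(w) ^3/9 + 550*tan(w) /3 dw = (5*tan(w)^4 + 192*tan(w)^2 + 2475)*tan(w)^2/27 + C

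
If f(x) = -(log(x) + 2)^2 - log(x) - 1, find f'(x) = (-2*log(x) - 5)/x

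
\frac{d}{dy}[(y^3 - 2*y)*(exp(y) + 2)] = y^3*exp(y) + 3*y^2*exp(y) + 6*y^2 - 2*y*exp(y) - 2*exp(y) - 4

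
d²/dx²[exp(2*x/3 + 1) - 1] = 4*exp(2*x/3 + 1)/9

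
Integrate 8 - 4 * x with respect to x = -2*x^2 + 8*x + C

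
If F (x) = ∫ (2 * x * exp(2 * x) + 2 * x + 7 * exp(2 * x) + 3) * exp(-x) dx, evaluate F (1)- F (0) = -7*exp(-1) + 7*E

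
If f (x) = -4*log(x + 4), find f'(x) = -4/(x + 4)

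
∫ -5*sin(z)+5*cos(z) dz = 5*sqrt(2)*sin(z + pi/4) + C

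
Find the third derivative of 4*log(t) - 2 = 8/t^3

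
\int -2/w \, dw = -2*log(2*w) + C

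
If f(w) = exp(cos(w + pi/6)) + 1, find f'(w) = -exp(cos(w + pi/6))*sin(w + pi/6)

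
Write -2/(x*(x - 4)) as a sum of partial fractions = -1/(2*(x - 4)) + 1/(2*x)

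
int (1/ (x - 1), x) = log(x - 1) + C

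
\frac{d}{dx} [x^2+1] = 2*x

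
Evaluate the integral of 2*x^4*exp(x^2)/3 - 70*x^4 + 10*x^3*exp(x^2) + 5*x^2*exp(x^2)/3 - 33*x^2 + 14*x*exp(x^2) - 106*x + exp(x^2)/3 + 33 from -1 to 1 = 4*E/3 + 16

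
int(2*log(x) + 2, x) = 2*x*log(x) + C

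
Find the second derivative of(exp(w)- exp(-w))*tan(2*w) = (8*exp(2*w)*tan(2*w)^3 + 4*exp(2*w)*tan(2*w)^2 + 9*exp(2*w)*tan(2*w) + 4*exp(2*w) - 8*tan(2*w)^3 + 4*tan(2*w)^2 - 9*tan(2*w) + 4)*exp(-w)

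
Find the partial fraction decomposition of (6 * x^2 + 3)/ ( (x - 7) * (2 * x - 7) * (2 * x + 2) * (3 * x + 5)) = -531/(3224*(3*x + 5)) - 34/(217*(2*x - 7)) + 1/(32*(x + 1)) + 297/(2912*(x - 7))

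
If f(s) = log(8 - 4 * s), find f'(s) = 1/(s - 2)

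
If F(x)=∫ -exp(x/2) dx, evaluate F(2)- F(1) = -2*E + 2*exp(1/2)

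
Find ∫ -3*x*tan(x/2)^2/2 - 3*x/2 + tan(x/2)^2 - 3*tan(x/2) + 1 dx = (2 - 3*x)*tan(x/2) + C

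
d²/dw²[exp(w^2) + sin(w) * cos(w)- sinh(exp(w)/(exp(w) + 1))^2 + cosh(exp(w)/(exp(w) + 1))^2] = 4*w^2*exp(w^2) + 2*exp(w^2) - 2*sin(2*w)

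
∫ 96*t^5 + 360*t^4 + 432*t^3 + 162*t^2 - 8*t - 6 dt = 16*t^6 + 72*t^5 + 108*t^4 + 54*t^3 - 4*t^2 - 6*t + C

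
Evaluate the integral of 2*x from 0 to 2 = 4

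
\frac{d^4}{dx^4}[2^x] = 2^x*log(2)^4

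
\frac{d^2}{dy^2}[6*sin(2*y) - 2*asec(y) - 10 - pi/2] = (-24*y^5*sin(2*y) + 48*y^3*sin(2*y) + 4*y^2*sqrt(1 - 1/y^2) - 24*y*sin(2*y) - 2*sqrt(1 - 1/y^2))/(y^5 - 2*y^3 + y)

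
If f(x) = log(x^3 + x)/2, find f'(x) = (3*x^2 + 1)/(2*x^3 + 2*x)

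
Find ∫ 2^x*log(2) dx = 2^x + C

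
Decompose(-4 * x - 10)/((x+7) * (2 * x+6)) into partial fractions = -9/(4*(x + 7)) + 1/(4*(x + 3))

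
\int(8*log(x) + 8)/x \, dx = 4*(log(x) + 1)^2 + C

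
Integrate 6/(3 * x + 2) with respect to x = 2*log(-3*x - 2) + C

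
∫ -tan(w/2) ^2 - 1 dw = -2*tan(w/2) + C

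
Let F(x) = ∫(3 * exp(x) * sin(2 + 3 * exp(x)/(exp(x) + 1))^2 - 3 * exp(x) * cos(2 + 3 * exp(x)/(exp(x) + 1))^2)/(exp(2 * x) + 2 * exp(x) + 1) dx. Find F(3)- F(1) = -sin(2*(2 + 5*exp(3))/(1 + exp(3)))/2 + sin(2*(2 + 5*E)/(1 + E))/2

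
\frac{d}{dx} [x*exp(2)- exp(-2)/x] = (x^2*exp(4) + 1)*exp(-2)/x^2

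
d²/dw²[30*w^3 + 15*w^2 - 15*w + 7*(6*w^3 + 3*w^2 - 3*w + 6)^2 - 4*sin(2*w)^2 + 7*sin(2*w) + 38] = 7560*w^4 + 5040*w^3 - 2268*w^2 + 2448*w + 32*sin(2*w)^2 - 28*sin(2*w) - 32*cos(2*w)^2 + 660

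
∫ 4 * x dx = 2*x^2 + C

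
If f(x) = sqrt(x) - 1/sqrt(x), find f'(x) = (x + 1)/(2*x^(3/2))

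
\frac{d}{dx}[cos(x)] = -sin(x)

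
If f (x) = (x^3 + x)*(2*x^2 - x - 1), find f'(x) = 10*x^4 - 4*x^3 + 3*x^2 - 2*x - 1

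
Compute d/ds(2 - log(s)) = -1/s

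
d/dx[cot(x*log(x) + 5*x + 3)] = -(log(x) + 6)/sin(x*log(x) + 5*x + 3)^2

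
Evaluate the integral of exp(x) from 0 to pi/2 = -1 + exp(pi/2)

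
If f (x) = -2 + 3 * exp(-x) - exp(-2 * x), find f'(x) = (2 - 3*exp(x))*exp(-2*x)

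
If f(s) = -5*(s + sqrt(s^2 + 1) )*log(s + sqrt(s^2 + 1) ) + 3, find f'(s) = (-5*s*log(s + sqrt(s^2 + 1)) - 5*s - 5*sqrt(s^2 + 1)*log(s + sqrt(s^2 + 1)) - 5*sqrt(s^2 + 1))/sqrt(s^2 + 1)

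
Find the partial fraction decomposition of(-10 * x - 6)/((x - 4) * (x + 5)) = -44/(9*(x + 5)) - 46/(9*(x - 4))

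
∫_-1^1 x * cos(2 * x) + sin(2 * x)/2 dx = 0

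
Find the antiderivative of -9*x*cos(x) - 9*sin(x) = -9*x*sin(x) + C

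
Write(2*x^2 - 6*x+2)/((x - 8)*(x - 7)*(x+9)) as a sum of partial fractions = 109/(136*(x + 9)) - 29/(8*(x - 7)) + 82/(17*(x - 8))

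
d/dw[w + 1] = 1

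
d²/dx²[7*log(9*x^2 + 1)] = (126 - 1134*x^2)/(81*x^4 + 18*x^2 + 1)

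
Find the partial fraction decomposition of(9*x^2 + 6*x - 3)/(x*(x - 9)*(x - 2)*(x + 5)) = -96/(245*(x + 5)) - 45/(98*(x - 2)) + 130/(147*(x - 9)) - 1/(30*x)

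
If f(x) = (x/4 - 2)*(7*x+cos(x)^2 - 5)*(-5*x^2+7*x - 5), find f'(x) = 5*x^3*sin(2*x)/4 - 35*x^3 - 47*x^2*sin(2*x)/4 - 15*x^2*cos(x)^2/4 + 531*x^2/2 + 61*x*sin(2*x)/4 + 47*x*cos(x)^2/2 - 331*x - 10*sin(2*x) - 61*cos(x)^2/4 + 585/4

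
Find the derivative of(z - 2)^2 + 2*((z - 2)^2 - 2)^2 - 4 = 8*z^3 - 48*z^2 + 82*z - 36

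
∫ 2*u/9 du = u^2/9 + C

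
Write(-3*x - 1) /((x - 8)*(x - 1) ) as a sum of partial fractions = 4/(7*(x - 1)) - 25/(7*(x - 8))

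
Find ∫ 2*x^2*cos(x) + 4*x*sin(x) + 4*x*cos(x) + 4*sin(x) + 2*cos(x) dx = 2*(x + 1)^2*sin(x) + C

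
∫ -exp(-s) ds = exp(-s) + C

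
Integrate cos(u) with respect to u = sin(u) + C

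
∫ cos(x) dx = sin(x) + C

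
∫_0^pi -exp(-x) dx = -1 + exp(-pi)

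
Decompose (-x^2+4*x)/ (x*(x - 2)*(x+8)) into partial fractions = -6/(5*(x + 8)) + 1/(5*(x - 2))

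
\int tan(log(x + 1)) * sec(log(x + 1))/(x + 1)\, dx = sec(log(x + 1)) + C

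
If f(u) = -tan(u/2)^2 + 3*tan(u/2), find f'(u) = (-sin(u/2)/cos(u/2) + 3/2)/cos(u/2)^2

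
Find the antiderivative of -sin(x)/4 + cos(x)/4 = sqrt(2)*sin(x + pi/4)/4 + C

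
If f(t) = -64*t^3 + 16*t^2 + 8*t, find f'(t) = -192*t^2 + 32*t + 8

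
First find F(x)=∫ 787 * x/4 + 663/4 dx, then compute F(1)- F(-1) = 663/2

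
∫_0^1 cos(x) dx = sin(1)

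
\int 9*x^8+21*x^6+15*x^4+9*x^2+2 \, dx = x^9 + 3*x^7 + 3*x^5 + 3*x^3 + 2*x + C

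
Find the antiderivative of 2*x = x^2 + C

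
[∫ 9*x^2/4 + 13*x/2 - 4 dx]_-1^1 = -13/2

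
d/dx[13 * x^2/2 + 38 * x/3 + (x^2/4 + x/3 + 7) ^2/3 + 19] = x^3/12 + x^2/6 + 416*x/27 + 128/9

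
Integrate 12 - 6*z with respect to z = -3*z^2 + 12*z + C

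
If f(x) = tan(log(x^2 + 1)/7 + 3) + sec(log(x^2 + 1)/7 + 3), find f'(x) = (2*x*tan(log(x^2 + 1)/7 + 3)^2 + 2*x*tan(log(x^2 + 1)/7 + 3)*sec(log(x^2 + 1)/7 + 3) + 2*x)/(7*x^2 + 7)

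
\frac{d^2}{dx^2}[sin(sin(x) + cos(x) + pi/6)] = 2*sin(x)*sin(sqrt(2)*sin(x + pi/4) + pi/6)*cos(x) - sqrt(2)*sin(x + pi/4)*cos(sqrt(2)*sin(x + pi/4) + pi/6) - sin(sqrt(2)*sin(x + pi/4) + pi/6)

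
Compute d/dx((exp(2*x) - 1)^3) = 6*exp(6*x) - 12*exp(4*x) + 6*exp(2*x)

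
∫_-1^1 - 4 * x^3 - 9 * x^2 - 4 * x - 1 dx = -8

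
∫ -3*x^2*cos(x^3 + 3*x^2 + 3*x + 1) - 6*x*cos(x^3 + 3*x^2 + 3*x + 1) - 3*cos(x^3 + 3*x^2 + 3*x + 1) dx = -sin((x + 1)^3) + C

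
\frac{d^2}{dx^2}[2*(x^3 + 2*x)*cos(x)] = -2*x^3*cos(x) - 12*x^2*sin(x) + 8*x*cos(x) - 8*sin(x)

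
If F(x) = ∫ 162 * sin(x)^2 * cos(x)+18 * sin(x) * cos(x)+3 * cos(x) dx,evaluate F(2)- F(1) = -54*sin(1)^3 - 9*sin(1)^2 - 3*sin(1) + 3*sin(2) + 9*sin(2)^2 + 54*sin(2)^3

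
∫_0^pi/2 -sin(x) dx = -1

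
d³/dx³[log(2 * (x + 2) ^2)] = 4/(x^3 + 6*x^2 + 12*x + 8)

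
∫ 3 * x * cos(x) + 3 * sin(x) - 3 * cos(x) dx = (3*x - 3)*sin(x) + C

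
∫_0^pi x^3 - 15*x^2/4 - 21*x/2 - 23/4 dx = (-2 + pi/4)*(1 + pi)^3 + 2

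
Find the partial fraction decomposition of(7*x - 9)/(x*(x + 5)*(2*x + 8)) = -22/(5*(x + 5)) + 37/(8*(x + 4)) - 9/(40*x)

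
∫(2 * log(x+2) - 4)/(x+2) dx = (log(x + 2) - 2)^2 + C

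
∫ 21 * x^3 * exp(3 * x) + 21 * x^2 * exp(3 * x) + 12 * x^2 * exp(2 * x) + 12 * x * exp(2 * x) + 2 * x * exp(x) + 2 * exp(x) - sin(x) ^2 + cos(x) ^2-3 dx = 7*x^3*exp(3*x) + 6*x^2*exp(2*x) + 2*x*exp(x) - 3*x + sin(2*x)/2 + C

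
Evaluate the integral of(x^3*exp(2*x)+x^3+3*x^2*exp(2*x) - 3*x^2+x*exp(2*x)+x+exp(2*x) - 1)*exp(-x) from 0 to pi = (pi + pi^3)*(-exp(-pi) + exp(pi))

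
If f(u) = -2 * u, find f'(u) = -2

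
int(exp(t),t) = exp(t) + C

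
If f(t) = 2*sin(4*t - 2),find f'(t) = 8*cos(4*t - 2)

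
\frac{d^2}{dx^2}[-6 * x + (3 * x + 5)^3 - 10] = 162*x + 270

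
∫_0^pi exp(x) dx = -1 + exp(pi)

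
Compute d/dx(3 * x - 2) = 3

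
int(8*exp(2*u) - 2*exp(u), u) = (4*exp(u) - 2)*exp(u) + C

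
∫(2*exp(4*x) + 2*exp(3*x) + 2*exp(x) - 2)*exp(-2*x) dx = (exp(2*x) + exp(x) - 1)^2*exp(-2*x) + C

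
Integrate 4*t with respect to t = 2*t^2 + C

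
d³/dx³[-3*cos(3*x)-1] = -81*sin(3*x)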